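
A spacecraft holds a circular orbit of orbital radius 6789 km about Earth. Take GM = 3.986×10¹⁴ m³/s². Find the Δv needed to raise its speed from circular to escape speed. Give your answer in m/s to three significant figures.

Δv ≈ 3170 m/s

r = 6789 km = 6.789×10⁶ m.
Circular speed v_c = √(μ/r) = 7662 m/s.
Escape speed v_esc = √(2μ/r) = √2 × v_c = 10840 m/s.
Δv = v_esc − v_c = 3174 m/s.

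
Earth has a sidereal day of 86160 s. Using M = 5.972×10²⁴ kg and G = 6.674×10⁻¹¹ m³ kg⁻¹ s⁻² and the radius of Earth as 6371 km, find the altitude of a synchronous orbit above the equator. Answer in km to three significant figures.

h_sync ≈ 35800 km

μ = GM = 6.674×10⁻¹¹ × 5.972×10²⁴ = 3.986×10¹⁴ m³/s².
A synchronous orbit has period T, so by Kepler's third law a = (μT²/4π²)^(1/3).
μT²/4π² = 3.986×10¹⁴ × (8.616×10⁴)² / 39.48 = 7.495×10²² m³.
a = 4.216×10⁷ m = 42162 km.
Altitude h = a − R = 42162 − 6371 = 35791 km.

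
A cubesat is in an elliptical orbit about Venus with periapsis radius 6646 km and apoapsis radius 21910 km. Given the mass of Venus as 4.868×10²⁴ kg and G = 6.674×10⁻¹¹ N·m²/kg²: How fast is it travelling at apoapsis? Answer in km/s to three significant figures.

v ≈ 2.63 km/s

μ = GM = 6.674×10⁻¹¹ × 4.868×10²⁴ = 3.249×10¹⁴ m³/s².
Semi-major axis a = (r_p + r_a)/2 = 14278 km = 1.428×10⁷ m.
Vis-viva: v² = μ(2/r − 1/a) = 3.249×10¹⁴ × (9.128×10⁻⁸ − 7.004×10⁻⁸) = 6.902×10⁶ m²/s².
v = 2627 m/s = 2.627 km/s.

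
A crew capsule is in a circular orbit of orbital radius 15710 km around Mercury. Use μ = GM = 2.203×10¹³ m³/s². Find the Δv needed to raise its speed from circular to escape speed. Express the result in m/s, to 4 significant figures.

Δv ≈ 490.5 m/s

r = 15710 km = 1.571×10⁷ m.
Circular speed v_c = √(μ/r) = 1184 m/s.
Escape speed v_esc = √(2μ/r) = √2 × v_c = 1675 m/s.
Δv = v_esc − v_c = 490.5 m/s.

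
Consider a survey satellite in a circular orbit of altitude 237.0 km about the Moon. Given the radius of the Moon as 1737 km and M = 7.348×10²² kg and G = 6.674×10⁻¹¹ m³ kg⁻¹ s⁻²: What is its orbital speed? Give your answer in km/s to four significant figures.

v ≈ 1.576 km/s

μ = GM = 6.674×10⁻¹¹ × 7.348×10²² = 4.904×10¹² m³/s².
r = 1737 + 237.0 = 1974.0 km = 1.9740×10⁶ m.
For a circular orbit v = √(μ/r) = √(4.904×10¹² / 1.974×10⁶) = √(2.484×10⁶) = 1576 m/s.
That is 1.576 km/s.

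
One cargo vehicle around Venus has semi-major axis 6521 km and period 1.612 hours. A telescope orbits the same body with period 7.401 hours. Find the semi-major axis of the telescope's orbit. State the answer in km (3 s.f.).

a₂ ≈ 18000 km

Kepler's third law: a³ ∝ T², so a₂ = a₁ (T₂/T₁)^(2/3).
T₂/T₁ = 4.591, (T₂/T₁)^(2/3) = 2.762.
a₂ = 6521 × 2.762 = 18010 km.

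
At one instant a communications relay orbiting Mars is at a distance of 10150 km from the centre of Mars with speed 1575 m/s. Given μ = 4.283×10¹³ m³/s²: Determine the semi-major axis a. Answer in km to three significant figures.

r = 1.015×10⁷ m.
Vis-viva rearranged: 1/a = 2/r − v²/μ = 1.970×10⁻⁷ − 5.792×10⁻⁸ = 1.391×10⁻⁷ m⁻¹.
a = 7.188×10⁶ m = 7187.7 km.

a ≈ 7190 km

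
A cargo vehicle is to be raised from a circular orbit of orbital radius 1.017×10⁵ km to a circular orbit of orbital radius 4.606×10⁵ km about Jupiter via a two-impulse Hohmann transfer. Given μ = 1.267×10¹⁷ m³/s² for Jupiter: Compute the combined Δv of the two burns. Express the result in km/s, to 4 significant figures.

r₁ = 1.017×10⁵ km = 1.017×10⁸ m.
r₂ = 4.606×10⁵ km = 4.606×10⁸ m.
Transfer ellipse a_t = (r₁ + r₂)/2 = 2.812×10⁸ m.
At r₁: circular v_c1 = √(μ/r₁) = 35300 m/s; transfer-perijove v_p = √[μ(2/r₁ − 1/a_t)] = 45180 m/s.
Δv₁ = v_p − v_c1 = 9881 m/s.
At r₂: circular v_c2 = √(μ/r₂) = 16590 m/s; transfer-apojove v_a = √[μ(2/r₂ − 1/a_t)] = 9975 m/s.
Δv₂ = v_c2 − v_a = 6610 m/s.
Total Δv = Δv₁ + Δv₂ = 16490 m/s = 16.49 km/s.

Δv_total ≈ 16.49 km/s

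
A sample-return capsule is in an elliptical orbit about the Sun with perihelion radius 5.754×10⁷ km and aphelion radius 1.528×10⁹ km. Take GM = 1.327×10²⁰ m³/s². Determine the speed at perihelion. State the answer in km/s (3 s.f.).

v ≈ 66.7 km/s

Semi-major axis a = (r_p + r_a)/2 = 7.9277×10⁸ km = 7.928×10¹¹ m.
Vis-viva: v² = μ(2/r − 1/a) = 1.327×10²⁰ × (3.476×10⁻¹¹ − 1.261×10⁻¹²) = 4.445×10⁹ m²/s².
v = 66670 m/s = 66.67 km/s.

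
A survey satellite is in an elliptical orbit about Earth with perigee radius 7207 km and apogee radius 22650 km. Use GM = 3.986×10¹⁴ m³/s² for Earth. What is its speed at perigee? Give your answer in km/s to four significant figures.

v ≈ 9.160 km/s

Semi-major axis a = (r_p + r_a)/2 = 14928 km = 1.493×10⁷ m.
Vis-viva: v² = μ(2/r − 1/a) = 3.986×10¹⁴ × (2.775×10⁻⁷ − 6.699×10⁻⁸) = 8.391×10⁷ m²/s².
v = 9160 m/s = 9.160 km/s.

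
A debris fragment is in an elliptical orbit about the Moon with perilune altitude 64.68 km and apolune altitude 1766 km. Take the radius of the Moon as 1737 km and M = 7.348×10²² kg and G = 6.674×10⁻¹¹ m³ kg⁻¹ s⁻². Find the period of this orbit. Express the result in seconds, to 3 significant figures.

T ≈ 12300 seconds

μ = GM = 6.674×10⁻¹¹ × 7.348×10²² = 4.904×10¹² m³/s².
r_p = 1737 + 64.68 = 1801.7 km = 1.8017×10⁶ m.
r_a = 1737 + 1766 = 3503.0 km = 3.5030×10⁶ m.
Semi-major axis a = (r_p + r_a)/2 = (1801.7 + 3503.0)/2 = 2652.3 km = 2.652×10⁶ m.
By Kepler's third law T = 2π√(a³/μ) = 2π × 1.951×10³ = 1.226×10⁴ s.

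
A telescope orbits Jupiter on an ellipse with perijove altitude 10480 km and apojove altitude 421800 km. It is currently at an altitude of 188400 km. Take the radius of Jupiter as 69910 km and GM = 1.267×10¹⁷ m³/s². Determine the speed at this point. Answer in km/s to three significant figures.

r_p = 69910 + 10480 = 80390 km = 8.0390×10⁷ m.
r_a = 69910 + 421800 = 491710 km = 4.9171×10⁸ m.
r = 69910 + 188400 = 2.5831×10⁵ km = 2.583×10⁸ m.
Semi-major axis a = (r_p + r_a)/2 = 2.8605×10⁵ km = 2.860×10⁸ m.
Vis-viva: v² = μ(2/r − 1/a) = 1.267×10¹⁷ × (7.743×10⁻⁹ − 3.496×10⁻⁹) = 5.381×10⁸ m²/s².
v = 23200 m/s = 23.20 km/s.

v ≈ 23.2 km/s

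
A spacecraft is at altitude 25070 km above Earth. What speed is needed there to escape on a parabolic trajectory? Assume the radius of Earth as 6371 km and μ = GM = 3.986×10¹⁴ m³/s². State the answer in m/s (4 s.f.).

v_esc ≈ 5035 m/s

r = 6371 + 25070 = 31441 km = 3.1441×10⁷ m.
Escape speed v_esc = √(2μ/r) = √(2 × 3.986×10¹⁴ / 3.144×10⁷) = √(2.536×10⁷) = 5035 m/s.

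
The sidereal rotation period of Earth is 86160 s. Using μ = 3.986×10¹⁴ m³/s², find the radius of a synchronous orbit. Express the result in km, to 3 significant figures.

A synchronous orbit has period T, so by Kepler's third law a = (μT²/4π²)^(1/3).
μT²/4π² = 3.986×10¹⁴ × (8.616×10⁴)² / 39.48 = 7.495×10²² m³.
a = 4.216×10⁷ m = 42163 km.

r_sync ≈ 42200 km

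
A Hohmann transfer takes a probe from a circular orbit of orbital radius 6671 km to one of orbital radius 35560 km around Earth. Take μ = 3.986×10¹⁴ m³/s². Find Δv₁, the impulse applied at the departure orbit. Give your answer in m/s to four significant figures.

Δv ≈ 2301 m/s

r₁ = 6671 km = 6.671×10⁶ m.
r₂ = 35560 km = 3.556×10⁷ m.
Transfer ellipse a_t = (r₁ + r₂)/2 = 2.112×10⁷ m.
At r₁: circular v_c1 = √(μ/r₁) = 7730 m/s; transfer-perigee v_p = √[μ(2/r₁ − 1/a_t)] = 10030 m/s.
Δv₁ = v_p − v_c1 = 2301 m/s.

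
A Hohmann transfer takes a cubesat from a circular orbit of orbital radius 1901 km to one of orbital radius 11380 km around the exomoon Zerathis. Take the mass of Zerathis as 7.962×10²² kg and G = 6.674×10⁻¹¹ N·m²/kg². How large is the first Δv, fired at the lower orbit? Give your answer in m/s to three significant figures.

Δv ≈ 517 m/s

μ = GM = 6.674×10⁻¹¹ × 7.962×10²² = 5.314×10¹² m³/s².
r₁ = 1901 km = 1.901×10⁶ m.
r₂ = 11380 km = 1.138×10⁷ m.
Transfer ellipse a_t = (r₁ + r₂)/2 = 6.640×10⁶ m.
At r₁: circular v_c1 = √(μ/r₁) = 1672 m/s; transfer-periapsis v_p = √[μ(2/r₁ − 1/a_t)] = 2189 m/s.
Δv₁ = v_p − v_c1 = 516.8 m/s.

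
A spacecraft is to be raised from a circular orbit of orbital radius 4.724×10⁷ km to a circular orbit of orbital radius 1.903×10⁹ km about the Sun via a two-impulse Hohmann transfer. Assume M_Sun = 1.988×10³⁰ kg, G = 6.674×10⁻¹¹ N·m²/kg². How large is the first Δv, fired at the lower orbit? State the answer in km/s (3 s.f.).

μ = GM = 6.674×10⁻¹¹ × 1.988×10³⁰ = 1.327×10²⁰ m³/s².
r₁ = 4.724×10⁷ km = 4.724×10¹⁰ m.
r₂ = 1.903×10⁹ km = 1.903×10¹² m.
Transfer ellipse a_t = (r₁ + r₂)/2 = 9.751×10¹¹ m.
At r₁: circular v_c1 = √(μ/r₁) = 53000 m/s; transfer-perihelion v_p = √[μ(2/r₁ − 1/a_t)] = 74030 m/s.
Δv₁ = v_p − v_c1 = 21040 m/s.
= 21.04 km/s.

Δv ≈ 21.0 km/s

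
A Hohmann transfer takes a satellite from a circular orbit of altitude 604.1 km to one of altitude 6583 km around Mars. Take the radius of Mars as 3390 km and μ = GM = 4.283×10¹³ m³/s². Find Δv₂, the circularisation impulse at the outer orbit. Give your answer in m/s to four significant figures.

Δv ≈ 505.1 m/s

r₁ = 3390 + 604.1 = 3994.1 km = 3.9941×10⁶ m.
r₂ = 3390 + 6583 = 9973.0 km = 9.9730×10⁶ m.
Transfer ellipse a_t = (r₁ + r₂)/2 = 6.984×10⁶ m.
At r₁: circular v_c1 = √(μ/r₁) = 3275 m/s; transfer-periapsis v_p = √[μ(2/r₁ − 1/a_t)] = 3913 m/s.
At r₂: circular v_c2 = √(μ/r₂) = 2072 m/s; transfer-apoapsis v_a = √[μ(2/r₂ − 1/a_t)] = 1567 m/s.
Δv₂ = v_c2 − v_a = 505.1 m/s.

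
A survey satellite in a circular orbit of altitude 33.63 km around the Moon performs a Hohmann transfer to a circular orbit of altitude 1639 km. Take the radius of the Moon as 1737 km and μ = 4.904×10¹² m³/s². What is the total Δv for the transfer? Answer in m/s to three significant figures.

r₁ = 1737 + 33.63 = 1770.6 km = 1.7706×10⁶ m.
r₂ = 1737 + 1639 = 3376.0 km = 3.3760×10⁶ m.
Transfer ellipse a_t = (r₁ + r₂)/2 = 2.573×10⁶ m.
At r₁: circular v_c1 = √(μ/r₁) = 1664 m/s; transfer-perilune v_p = √[μ(2/r₁ − 1/a_t)] = 1906 m/s.
Δv₁ = v_p − v_c1 = 242.0 m/s.
At r₂: circular v_c2 = √(μ/r₂) = 1205 m/s; transfer-apolune v_a = √[μ(2/r₂ − 1/a_t)] = 999.8 m/s.
Δv₂ = v_c2 − v_a = 205.5 m/s.
Total Δv = Δv₁ + Δv₂ = 447.5 m/s.

Δv_total ≈ 447 m/s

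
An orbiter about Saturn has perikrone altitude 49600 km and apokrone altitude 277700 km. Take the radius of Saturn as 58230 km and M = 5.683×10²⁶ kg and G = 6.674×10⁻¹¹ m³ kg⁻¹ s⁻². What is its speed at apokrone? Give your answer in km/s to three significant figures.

μ = GM = 6.674×10⁻¹¹ × 5.683×10²⁶ = 3.793×10¹⁶ m³/s².
r_p = 58230 + 49600 = 107830 km = 1.0783×10⁸ m.
r_a = 58230 + 277700 = 335930 km = 3.3593×10⁸ m.
Semi-major axis a = (r_p + r_a)/2 = 2.2188×10⁵ km = 2.219×10⁸ m.
Vis-viva: v² = μ(2/r − 1/a) = 3.793×10¹⁶ × (5.954×10⁻⁹ − 4.507×10⁻⁹) = 5.487×10⁷ m²/s².
v = 7407 m/s = 7.407 km/s.

v ≈ 7.41 km/s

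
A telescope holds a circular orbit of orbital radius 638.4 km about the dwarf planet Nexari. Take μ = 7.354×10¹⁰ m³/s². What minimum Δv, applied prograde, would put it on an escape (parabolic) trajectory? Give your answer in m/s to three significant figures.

Δv ≈ 141 m/s

r = 638.4 km = 6.384×10⁵ m.
Circular speed v_c = √(μ/r) = 339.4 m/s.
Escape speed v_esc = √(2μ/r) = √2 × v_c = 480.0 m/s.
Δv = v_esc − v_c = 140.6 m/s.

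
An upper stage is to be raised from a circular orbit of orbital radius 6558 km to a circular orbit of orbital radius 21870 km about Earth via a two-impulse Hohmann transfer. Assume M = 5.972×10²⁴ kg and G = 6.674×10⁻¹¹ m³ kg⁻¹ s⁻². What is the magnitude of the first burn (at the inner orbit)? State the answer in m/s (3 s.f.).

μ = GM = 6.674×10⁻¹¹ × 5.972×10²⁴ = 3.986×10¹⁴ m³/s².
r₁ = 6558 km = 6.558×10⁶ m.
r₂ = 21870 km = 2.187×10⁷ m.
Transfer ellipse a_t = (r₁ + r₂)/2 = 1.421×10⁷ m.
At r₁: circular v_c1 = √(μ/r₁) = 7796 m/s; transfer-perigee v_p = √[μ(2/r₁ − 1/a_t)] = 9670 m/s.
Δv₁ = v_p − v_c1 = 1874 m/s.

Δv ≈ 1870 m/s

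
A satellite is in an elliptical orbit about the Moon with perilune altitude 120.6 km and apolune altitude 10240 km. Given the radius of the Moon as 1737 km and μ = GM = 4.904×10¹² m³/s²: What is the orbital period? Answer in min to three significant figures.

r_p = 1737 + 120.6 = 1857.6 km = 1.8576×10⁶ m.
r_a = 1737 + 10240 = 11977 km = 1.1977×10⁷ m.
Semi-major axis a = (r_p + r_a)/2 = (1857.6 + 11977)/2 = 6917.3 km = 6.917×10⁶ m.
By Kepler's third law T = 2π√(a³/μ) = 2π × 8.215×10³ = 5.162×10⁴ s.
= 860.3 min.

T ≈ 860 min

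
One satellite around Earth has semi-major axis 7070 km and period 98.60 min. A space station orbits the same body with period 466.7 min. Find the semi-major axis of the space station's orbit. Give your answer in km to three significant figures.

Kepler's third law: a³ ∝ T², so a₂ = a₁ (T₂/T₁)^(2/3).
T₂/T₁ = 4.733, (T₂/T₁)^(2/3) = 2.819.
a₂ = 7070 × 2.819 = 19930 km.

a₂ ≈ 19900 km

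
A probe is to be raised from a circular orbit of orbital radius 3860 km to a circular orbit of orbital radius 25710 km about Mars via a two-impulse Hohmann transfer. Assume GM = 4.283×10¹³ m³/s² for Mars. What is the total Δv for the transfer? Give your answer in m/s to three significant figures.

r₁ = 3860 km = 3.860×10⁶ m.
r₂ = 25710 km = 2.571×10⁷ m.
Transfer ellipse a_t = (r₁ + r₂)/2 = 1.478×10⁷ m.
At r₁: circular v_c1 = √(μ/r₁) = 3331 m/s; transfer-periapsis v_p = √[μ(2/r₁ − 1/a_t)] = 4393 m/s.
Δv₁ = v_p − v_c1 = 1062 m/s.
At r₂: circular v_c2 = √(μ/r₂) = 1291 m/s; transfer-apoapsis v_a = √[μ(2/r₂ − 1/a_t)] = 659.5 m/s.
Δv₂ = v_c2 − v_a = 631.2 m/s.
Total Δv = Δv₁ + Δv₂ = 1693 m/s.

Δv_total ≈ 1690 m/s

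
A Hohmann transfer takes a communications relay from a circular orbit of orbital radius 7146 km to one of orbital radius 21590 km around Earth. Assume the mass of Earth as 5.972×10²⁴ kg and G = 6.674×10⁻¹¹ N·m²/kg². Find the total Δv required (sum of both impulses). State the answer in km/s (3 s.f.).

Δv_total ≈ 2.95 km/s

μ = GM = 6.674×10⁻¹¹ × 5.972×10²⁴ = 3.986×10¹⁴ m³/s².
r₁ = 7146 km = 7.146×10⁶ m.
r₂ = 21590 km = 2.159×10⁷ m.
Transfer ellipse a_t = (r₁ + r₂)/2 = 1.437×10⁷ m.
At r₁: circular v_c1 = √(μ/r₁) = 7468 m/s; transfer-perigee v_p = √[μ(2/r₁ − 1/a_t)] = 9155 m/s.
Δv₁ = v_p − v_c1 = 1687 m/s.
At r₂: circular v_c2 = √(μ/r₂) = 4297 m/s; transfer-apogee v_a = √[μ(2/r₂ − 1/a_t)] = 3030 m/s.
Δv₂ = v_c2 − v_a = 1266 m/s.
Total Δv = Δv₁ + Δv₂ = 2953 m/s = 2.953 km/s.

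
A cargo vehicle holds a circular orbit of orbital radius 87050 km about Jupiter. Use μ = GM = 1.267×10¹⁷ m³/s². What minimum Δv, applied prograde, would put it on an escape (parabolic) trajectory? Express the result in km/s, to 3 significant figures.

r = 87050 km = 8.705×10⁷ m.
Circular speed v_c = √(μ/r) = 38150 m/s.
Escape speed v_esc = √(2μ/r) = √2 × v_c = 53950 m/s.
Δv = v_esc − v_c = 15800 m/s = 15.80 km/s.

Δv ≈ 15.8 km/s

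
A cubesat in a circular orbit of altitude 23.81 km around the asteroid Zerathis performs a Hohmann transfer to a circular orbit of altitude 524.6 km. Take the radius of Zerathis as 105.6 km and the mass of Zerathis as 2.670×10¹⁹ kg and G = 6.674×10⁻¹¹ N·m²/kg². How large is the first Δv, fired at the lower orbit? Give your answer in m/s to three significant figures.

μ = GM = 6.674×10⁻¹¹ × 2.670×10¹⁹ = 1.782×10⁹ m³/s².
r₁ = 105.6 + 23.81 = 129.41 km = 1.2941×10⁵ m.
r₂ = 105.6 + 524.6 = 630.20 km = 6.3020×10⁵ m.
Transfer ellipse a_t = (r₁ + r₂)/2 = 3.798×10⁵ m.
At r₁: circular v_c1 = √(μ/r₁) = 117.3 m/s; transfer-periapsis v_p = √[μ(2/r₁ − 1/a_t)] = 151.2 m/s.
Δv₁ = v_p − v_c1 = 33.81 m/s.

Δv ≈ 33.8 m/s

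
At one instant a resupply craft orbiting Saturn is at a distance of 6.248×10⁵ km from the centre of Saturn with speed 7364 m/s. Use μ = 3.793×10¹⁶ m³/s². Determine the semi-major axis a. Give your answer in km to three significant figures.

a ≈ 5.65×10⁵ km

r = 6.248×10⁸ m.
Vis-viva rearranged: 1/a = 2/r − v²/μ = 3.201×10⁻⁹ − 1.430×10⁻⁹ = 1.771×10⁻⁹ m⁻¹.
a = 5.645×10⁸ m = 5.6455×10⁵ km.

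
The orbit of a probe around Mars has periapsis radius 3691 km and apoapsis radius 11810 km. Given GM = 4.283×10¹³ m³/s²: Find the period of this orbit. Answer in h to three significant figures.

Semi-major axis a = (r_p + r_a)/2 = (3691.0 + 11810)/2 = 7750.5 km = 7.750×10⁶ m.
By Kepler's third law T = 2π√(a³/μ) = 2π × 3.297×10³ = 2.072×10⁴ s.
= 5.754 h.

T ≈ 5.75 h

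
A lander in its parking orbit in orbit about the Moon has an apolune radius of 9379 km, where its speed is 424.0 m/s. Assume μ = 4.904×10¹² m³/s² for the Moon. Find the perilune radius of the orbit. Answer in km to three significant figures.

r_a = 9.379×10⁶ m.
Specific energy ε = v²/2 − μ/r = -4.330×10⁵ J/kg, so a = −μ/(2ε) = 5.663×10⁶ m.
The apsides satisfy r_p + r_a = 2a, so the perilune radius is 2a − r_a = 1.947×10⁶ m = 1947.1 km.

perilune radius ≈ 1950 km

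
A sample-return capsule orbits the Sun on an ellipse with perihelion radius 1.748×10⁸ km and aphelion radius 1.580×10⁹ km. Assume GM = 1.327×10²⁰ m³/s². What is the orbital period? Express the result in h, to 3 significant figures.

Semi-major axis a = (r_p + r_a)/2 = (1.7480×10⁸ + 1.5800×10⁹)/2 = 8.7740×10⁸ km = 8.774×10¹¹ m.
By Kepler's third law T = 2π√(a³/μ) = 2π × 7.134×10⁷ = 4.483×10⁸ s.
= 1.245×10⁵ h.

T ≈ 125000 h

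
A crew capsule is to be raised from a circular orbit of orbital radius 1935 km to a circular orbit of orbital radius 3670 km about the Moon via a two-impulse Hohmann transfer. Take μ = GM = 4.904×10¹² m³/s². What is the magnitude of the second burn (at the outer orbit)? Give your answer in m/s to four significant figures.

Δv ≈ 195.4 m/s

r₁ = 1935 km = 1.935×10⁶ m.
r₂ = 3670 km = 3.670×10⁶ m.
Transfer ellipse a_t = (r₁ + r₂)/2 = 2.802×10⁶ m.
At r₁: circular v_c1 = √(μ/r₁) = 1592 m/s; transfer-perilune v_p = √[μ(2/r₁ − 1/a_t)] = 1822 m/s.
At r₂: circular v_c2 = √(μ/r₂) = 1156 m/s; transfer-apolune v_a = √[μ(2/r₂ − 1/a_t)] = 960.5 m/s.
Δv₂ = v_c2 − v_a = 195.4 m/s.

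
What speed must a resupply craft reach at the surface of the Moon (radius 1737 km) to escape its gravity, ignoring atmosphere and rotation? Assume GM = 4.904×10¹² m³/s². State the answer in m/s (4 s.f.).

r = R = 1.737×10⁶ m.
Escape speed v_esc = √(2μ/r) = √(2 × 4.904×10¹² / 1.737×10⁶) = √(5.647×10⁶) = 2376 m/s.

v_esc ≈ 2376 m/s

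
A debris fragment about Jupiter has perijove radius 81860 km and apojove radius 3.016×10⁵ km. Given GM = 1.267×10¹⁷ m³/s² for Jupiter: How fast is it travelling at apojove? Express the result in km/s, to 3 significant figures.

v ≈ 13.4 km/s

Semi-major axis a = (r_p + r_a)/2 = 1.9173×10⁵ km = 1.917×10⁸ m.
Vis-viva: v² = μ(2/r − 1/a) = 1.267×10¹⁷ × (6.631×10⁻⁹ − 5.216×10⁻⁹) = 1.794×10⁸ m²/s².
v = 13390 m/s = 13.39 km/s.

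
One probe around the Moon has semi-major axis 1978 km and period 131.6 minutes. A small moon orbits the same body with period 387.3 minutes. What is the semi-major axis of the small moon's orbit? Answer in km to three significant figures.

Kepler's third law: a³ ∝ T², so a₂ = a₁ (T₂/T₁)^(2/3).
T₂/T₁ = 2.943, (T₂/T₁)^(2/3) = 2.054.
a₂ = 1978 × 2.054 = 4062 km.

a₂ ≈ 4060 km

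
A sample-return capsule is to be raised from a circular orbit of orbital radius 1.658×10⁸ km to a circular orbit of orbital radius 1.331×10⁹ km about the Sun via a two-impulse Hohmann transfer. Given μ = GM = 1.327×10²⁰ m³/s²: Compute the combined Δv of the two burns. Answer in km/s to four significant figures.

r₁ = 1.658×10⁸ km = 1.658×10¹¹ m.
r₂ = 1.331×10⁹ km = 1.331×10¹² m.
Transfer ellipse a_t = (r₁ + r₂)/2 = 7.484×10¹¹ m.
At r₁: circular v_c1 = √(μ/r₁) = 28290 m/s; transfer-perihelion v_p = √[μ(2/r₁ − 1/a_t)] = 37730 m/s.
Δv₁ = v_p − v_c1 = 9437 m/s.
At r₂: circular v_c2 = √(μ/r₂) = 9985 m/s; transfer-aphelion v_a = √[μ(2/r₂ − 1/a_t)] = 4700 m/s.
Δv₂ = v_c2 − v_a = 5285 m/s.
Total Δv = Δv₁ + Δv₂ = 14720 m/s = 14.72 km/s.

Δv_total ≈ 14.72 km/s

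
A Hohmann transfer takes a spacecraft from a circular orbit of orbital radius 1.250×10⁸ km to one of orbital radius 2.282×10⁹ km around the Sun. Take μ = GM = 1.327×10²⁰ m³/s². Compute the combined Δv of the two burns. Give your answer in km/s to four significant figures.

r₁ = 1.250×10⁸ km = 1.250×10¹¹ m.
r₂ = 2.282×10⁹ km = 2.282×10¹² m.
Transfer ellipse a_t = (r₁ + r₂)/2 = 1.204×10¹² m.
At r₁: circular v_c1 = √(μ/r₁) = 32580 m/s; transfer-perihelion v_p = √[μ(2/r₁ − 1/a_t)] = 44870 m/s.
Δv₁ = v_p − v_c1 = 12280 m/s.
At r₂: circular v_c2 = √(μ/r₂) = 7626 m/s; transfer-aphelion v_a = √[μ(2/r₂ − 1/a_t)] = 2458 m/s.
Δv₂ = v_c2 − v_a = 5168 m/s.
Total Δv = Δv₁ + Δv₂ = 17450 m/s = 17.45 km/s.

Δv_total ≈ 17.45 km/s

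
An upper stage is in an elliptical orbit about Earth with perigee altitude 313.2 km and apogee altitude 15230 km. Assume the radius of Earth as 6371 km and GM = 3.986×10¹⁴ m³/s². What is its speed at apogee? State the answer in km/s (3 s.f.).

v ≈ 2.95 km/s

r_p = 6371 + 313.2 = 6684.2 km = 6.6842×10⁶ m.
r_a = 6371 + 15230 = 21601 km = 2.1601×10⁷ m.
Semi-major axis a = (r_p + r_a)/2 = 14143 km = 1.414×10⁷ m.
Vis-viva: v² = μ(2/r − 1/a) = 3.986×10¹⁴ × (9.259×10⁻⁸ − 7.071×10⁻⁸) = 8.721×10⁶ m²/s².
v = 2953 m/s = 2.953 km/s.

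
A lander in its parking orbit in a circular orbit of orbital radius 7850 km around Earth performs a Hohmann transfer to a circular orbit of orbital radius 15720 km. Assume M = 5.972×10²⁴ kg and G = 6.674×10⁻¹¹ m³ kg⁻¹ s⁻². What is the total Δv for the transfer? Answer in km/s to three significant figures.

Δv_total ≈ 2.03 km/s

μ = GM = 6.674×10⁻¹¹ × 5.972×10²⁴ = 3.986×10¹⁴ m³/s².
r₁ = 7850 km = 7.850×10⁶ m.
r₂ = 15720 km = 1.572×10⁷ m.
Transfer ellipse a_t = (r₁ + r₂)/2 = 1.178×10⁷ m.
At r₁: circular v_c1 = √(μ/r₁) = 7126 m/s; transfer-perigee v_p = √[μ(2/r₁ − 1/a_t)] = 8230 m/s.
Δv₁ = v_p − v_c1 = 1104 m/s.
At r₂: circular v_c2 = √(μ/r₂) = 5035 m/s; transfer-apogee v_a = √[μ(2/r₂ − 1/a_t)] = 4110 m/s.
Δv₂ = v_c2 − v_a = 925.7 m/s.
Total Δv = Δv₁ + Δv₂ = 2030 m/s = 2.030 km/s.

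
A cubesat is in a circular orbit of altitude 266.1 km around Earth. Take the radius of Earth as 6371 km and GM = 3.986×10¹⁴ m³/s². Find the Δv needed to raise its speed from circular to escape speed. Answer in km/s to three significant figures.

r = 6371 + 266.1 = 6637.1 km = 6.6371×10⁶ m.
Circular speed v_c = √(μ/r) = 7750 m/s.
Escape speed v_esc = √(2μ/r) = √2 × v_c = 10960 m/s.
Δv = v_esc − v_c = 3210 m/s = 3.210 km/s.

Δv ≈ 3.21 km/s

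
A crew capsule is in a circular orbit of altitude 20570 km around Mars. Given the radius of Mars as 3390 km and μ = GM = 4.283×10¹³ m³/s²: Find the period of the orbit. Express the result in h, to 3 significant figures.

r = 3390 + 20570 = 23960 km = 2.3960×10⁷ m.
Kepler's third law: T = 2π√(r³/μ) = 2π√((2.396×10⁷)³ / 4.283×10¹³).
r³/μ = 3.212×10⁸ s², so T = 2π × 1.792×10⁴ = 1.126×10⁵ s.
Converting: 1.126×10⁵ s ÷ 3600 = 31.28 h.

T ≈ 31.3 h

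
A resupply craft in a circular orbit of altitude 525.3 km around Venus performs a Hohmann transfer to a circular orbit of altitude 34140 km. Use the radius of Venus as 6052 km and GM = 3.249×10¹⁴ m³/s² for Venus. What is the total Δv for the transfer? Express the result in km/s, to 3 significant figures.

Δv_total ≈ 3.52 km/s

r₁ = 6052 + 525.3 = 6577.3 km = 6.5773×10⁶ m.
r₂ = 6052 + 34140 = 40192 km = 4.0192×10⁷ m.
Transfer ellipse a_t = (r₁ + r₂)/2 = 2.338×10⁷ m.
At r₁: circular v_c1 = √(μ/r₁) = 7028 m/s; transfer-periapsis v_p = √[μ(2/r₁ − 1/a_t)] = 9214 m/s.
Δv₁ = v_p − v_c1 = 2186 m/s.
At r₂: circular v_c2 = √(μ/r₂) = 2843 m/s; transfer-apoapsis v_a = √[μ(2/r₂ − 1/a_t)] = 1508 m/s.
Δv₂ = v_c2 − v_a = 1335 m/s.
Total Δv = Δv₁ + Δv₂ = 3521 m/s = 3.521 km/s.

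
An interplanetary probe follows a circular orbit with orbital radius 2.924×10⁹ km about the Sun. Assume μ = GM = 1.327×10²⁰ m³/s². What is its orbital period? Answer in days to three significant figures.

T ≈ 31600 days

r = 2.924×10⁹ km = 2.924×10¹² m.
Kepler's third law: T = 2π√(r³/μ) = 2π√((2.924×10¹²)³ / 1.327×10²⁰).
r³/μ = 1.884×10¹⁷ s², so T = 2π × 4.340×10⁸ = 2.727×10⁹ s.
Converting: 2.727×10⁹ s ÷ 86400 = 31560 days.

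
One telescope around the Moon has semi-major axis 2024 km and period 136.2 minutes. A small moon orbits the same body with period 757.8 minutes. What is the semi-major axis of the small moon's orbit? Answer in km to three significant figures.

a₂ ≈ 6360 km

Kepler's third law: a³ ∝ T², so a₂ = a₁ (T₂/T₁)^(2/3).
T₂/T₁ = 5.564, (T₂/T₁)^(2/3) = 3.140.
a₂ = 2024 × 3.140 = 6355 km.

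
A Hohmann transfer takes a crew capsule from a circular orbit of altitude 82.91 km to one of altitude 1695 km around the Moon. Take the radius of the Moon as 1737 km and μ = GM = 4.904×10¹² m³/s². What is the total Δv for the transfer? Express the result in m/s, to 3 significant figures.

Δv_total ≈ 435 m/s

r₁ = 1737 + 82.91 = 1819.9 km = 1.8199×10⁶ m.
r₂ = 1737 + 1695 = 3432.0 km = 3.4320×10⁶ m.
Transfer ellipse a_t = (r₁ + r₂)/2 = 2.626×10⁶ m.
At r₁: circular v_c1 = √(μ/r₁) = 1642 m/s; transfer-perilune v_p = √[μ(2/r₁ − 1/a_t)] = 1877 m/s.
Δv₁ = v_p − v_c1 = 235.1 m/s.
At r₂: circular v_c2 = √(μ/r₂) = 1195 m/s; transfer-apolune v_a = √[μ(2/r₂ − 1/a_t)] = 995.1 m/s.
Δv₂ = v_c2 − v_a = 200.2 m/s.
Total Δv = Δv₁ + Δv₂ = 435.3 m/s.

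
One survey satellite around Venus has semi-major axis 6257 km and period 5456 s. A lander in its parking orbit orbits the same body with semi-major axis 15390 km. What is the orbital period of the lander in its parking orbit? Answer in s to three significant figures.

T₂ ≈ 21000 s

Kepler's third law: T² ∝ a³, so T₂ = T₁ (a₂/a₁)^(3/2).
a₂/a₁ = 2.460, (a₂/a₁)^(3/2) = 3.858.
T₂ = 5456 × 3.858 = 21050 s.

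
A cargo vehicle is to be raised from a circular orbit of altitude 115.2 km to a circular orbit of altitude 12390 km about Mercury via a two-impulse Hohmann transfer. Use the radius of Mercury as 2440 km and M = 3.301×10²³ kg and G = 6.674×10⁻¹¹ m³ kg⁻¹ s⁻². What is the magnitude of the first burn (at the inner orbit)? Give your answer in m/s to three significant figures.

Δv ≈ 899 m/s

μ = GM = 6.674×10⁻¹¹ × 3.301×10²³ = 2.203×10¹³ m³/s².
r₁ = 2440 + 115.2 = 2555.2 km = 2.5552×10⁶ m.
r₂ = 2440 + 12390 = 14830 km = 1.4830×10⁷ m.
Transfer ellipse a_t = (r₁ + r₂)/2 = 8.693×10⁶ m.
At r₁: circular v_c1 = √(μ/r₁) = 2936 m/s; transfer-periherm v_p = √[μ(2/r₁ − 1/a_t)] = 3835 m/s.
Δv₁ = v_p − v_c1 = 899.0 m/s.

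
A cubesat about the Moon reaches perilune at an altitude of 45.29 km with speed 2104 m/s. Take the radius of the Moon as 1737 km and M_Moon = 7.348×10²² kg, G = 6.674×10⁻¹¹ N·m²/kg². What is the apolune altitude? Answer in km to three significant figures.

μ = GM = 6.674×10⁻¹¹ × 7.348×10²² = 4.904×10¹² m³/s².
r_p = 1737 + 45.29 = 1782.3 km = 1.782×10⁶ m.
Specific energy ε = v²/2 − μ/r = -5.381×10⁵ J/kg, so a = −μ/(2ε) = 4.556×10⁶ m.
The apsides satisfy r_p + r_a = 2a, so the apolune radius is 2a − r_p = 7.331×10⁶ m = 7330.7 km.
Apolune altitude = 7330.7 − 1737 = 5593.7 km.

apolune altitude ≈ 5590 km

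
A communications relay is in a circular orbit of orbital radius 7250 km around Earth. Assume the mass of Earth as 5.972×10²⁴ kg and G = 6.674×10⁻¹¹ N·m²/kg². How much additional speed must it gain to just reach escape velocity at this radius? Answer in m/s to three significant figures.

μ = GM = 6.674×10⁻¹¹ × 5.972×10²⁴ = 3.986×10¹⁴ m³/s².
r = 7250 km = 7.250×10⁶ m.
Circular speed v_c = √(μ/r) = 7415 m/s.
Escape speed v_esc = √(2μ/r) = √2 × v_c = 10490 m/s.
Δv = v_esc − v_c = 3071 m/s.

Δv ≈ 3070 m/s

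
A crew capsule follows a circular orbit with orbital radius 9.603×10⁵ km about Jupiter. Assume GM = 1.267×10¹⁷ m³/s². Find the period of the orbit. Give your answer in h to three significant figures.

T ≈ 146 h

r = 9.603×10⁵ km = 9.603×10⁸ m.
Kepler's third law: T = 2π√(r³/μ) = 2π√((9.603×10⁸)³ / 1.267×10¹⁷).
r³/μ = 6.989×10⁹ s², so T = 2π × 8.360×10⁴ = 5.253×10⁵ s.
Converting: 5.253×10⁵ s ÷ 3600 = 145.9 h.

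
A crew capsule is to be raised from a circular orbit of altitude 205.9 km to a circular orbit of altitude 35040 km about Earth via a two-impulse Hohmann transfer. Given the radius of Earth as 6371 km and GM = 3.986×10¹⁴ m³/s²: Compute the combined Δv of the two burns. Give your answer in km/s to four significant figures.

r₁ = 6371 + 205.9 = 6576.9 km = 6.5769×10⁶ m.
r₂ = 6371 + 35040 = 41411 km = 4.1411×10⁷ m.
Transfer ellipse a_t = (r₁ + r₂)/2 = 2.399×10⁷ m.
At r₁: circular v_c1 = √(μ/r₁) = 7785 m/s; transfer-perigee v_p = √[μ(2/r₁ − 1/a_t)] = 10230 m/s.
Δv₁ = v_p − v_c1 = 2442 m/s.
At r₂: circular v_c2 = √(μ/r₂) = 3102 m/s; transfer-apogee v_a = √[μ(2/r₂ − 1/a_t)] = 1624 m/s.
Δv₂ = v_c2 − v_a = 1478 m/s.
Total Δv = Δv₁ + Δv₂ = 3921 m/s = 3.921 km/s.

Δv_total ≈ 3.921 km/s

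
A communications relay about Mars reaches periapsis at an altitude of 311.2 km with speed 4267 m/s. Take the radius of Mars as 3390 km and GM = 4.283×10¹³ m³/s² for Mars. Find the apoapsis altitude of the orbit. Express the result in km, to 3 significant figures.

apoapsis altitude ≈ 10300 km

r_p = 3390 + 311.2 = 3701.2 km = 3.701×10⁶ m.
Specific energy ε = v²/2 − μ/r = -2.468×10⁶ J/kg, so a = −μ/(2ε) = 8.676×10⁶ m.
The apsides satisfy r_p + r_a = 2a, so the apoapsis radius is 2a − r_p = 1.365×10⁷ m = 13651 km.
Apoapsis altitude = 13651 − 3390 = 10261 km.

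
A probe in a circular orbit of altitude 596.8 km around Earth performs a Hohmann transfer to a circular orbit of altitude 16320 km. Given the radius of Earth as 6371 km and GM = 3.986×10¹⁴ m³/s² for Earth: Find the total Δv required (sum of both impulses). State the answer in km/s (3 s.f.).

Δv_total ≈ 3.11 km/s

r₁ = 6371 + 596.8 = 6967.8 km = 6.9678×10⁶ m.
r₂ = 6371 + 16320 = 22691 km = 2.2691×10⁷ m.
Transfer ellipse a_t = (r₁ + r₂)/2 = 1.483×10⁷ m.
At r₁: circular v_c1 = √(μ/r₁) = 7563 m/s; transfer-perigee v_p = √[μ(2/r₁ − 1/a_t)] = 9356 m/s.
Δv₁ = v_p − v_c1 = 1792 m/s.
At r₂: circular v_c2 = √(μ/r₂) = 4191 m/s; transfer-apogee v_a = √[μ(2/r₂ − 1/a_t)] = 2873 m/s.
Δv₂ = v_c2 − v_a = 1318 m/s.
Total Δv = Δv₁ + Δv₂ = 3111 m/s = 3.111 km/s.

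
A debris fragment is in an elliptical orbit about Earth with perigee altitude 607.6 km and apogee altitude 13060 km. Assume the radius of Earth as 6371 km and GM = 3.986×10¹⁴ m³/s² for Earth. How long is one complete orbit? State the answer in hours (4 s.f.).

r_p = 6371 + 607.6 = 6978.6 km = 6.9786×10⁶ m.
r_a = 6371 + 13060 = 19431 km = 1.9431×10⁷ m.
Semi-major axis a = (r_p + r_a)/2 = (6978.6 + 19431)/2 = 13205 km = 1.320×10⁷ m.
By Kepler's third law T = 2π√(a³/μ) = 2π × 2.403×10³ = 1.510×10⁴ s.
= 4.195 hours.

T ≈ 4.195 hours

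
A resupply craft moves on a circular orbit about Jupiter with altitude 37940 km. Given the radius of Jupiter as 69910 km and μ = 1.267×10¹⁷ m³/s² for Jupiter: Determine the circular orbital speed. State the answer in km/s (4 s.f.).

r = 69910 + 37940 = 107850 km = 1.0785×10⁸ m.
For a circular orbit v = √(μ/r) = √(1.267×10¹⁷ / 1.078×10⁸) = √(1.175×10⁹) = 34280 m/s.
That is 34.28 km/s.

v ≈ 34.28 km/s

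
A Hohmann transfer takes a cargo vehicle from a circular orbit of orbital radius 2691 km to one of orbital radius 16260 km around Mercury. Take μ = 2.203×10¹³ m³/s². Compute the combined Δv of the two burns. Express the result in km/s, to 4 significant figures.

Δv_total ≈ 1.431 km/s

r₁ = 2691 km = 2.691×10⁶ m.
r₂ = 16260 km = 1.626×10⁷ m.
Transfer ellipse a_t = (r₁ + r₂)/2 = 9.476×10⁶ m.
At r₁: circular v_c1 = √(μ/r₁) = 2861 m/s; transfer-periherm v_p = √[μ(2/r₁ − 1/a_t)] = 3748 m/s.
Δv₁ = v_p − v_c1 = 886.9 m/s.
At r₂: circular v_c2 = √(μ/r₂) = 1164 m/s; transfer-apoherm v_a = √[μ(2/r₂ − 1/a_t)] = 620.3 m/s.
Δv₂ = v_c2 − v_a = 543.7 m/s.
Total Δv = Δv₁ + Δv₂ = 1431 m/s = 1.431 km/s.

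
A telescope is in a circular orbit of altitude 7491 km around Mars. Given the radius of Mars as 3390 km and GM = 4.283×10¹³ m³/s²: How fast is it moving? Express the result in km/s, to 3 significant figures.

r = 3390 + 7491 = 10881 km = 1.0881×10⁷ m.
For a circular orbit v = √(μ/r) = √(4.283×10¹³ / 1.088×10⁷) = √(3.936×10⁶) = 1984 m/s.
That is 1.984 km/s.

v ≈ 1.98 km/s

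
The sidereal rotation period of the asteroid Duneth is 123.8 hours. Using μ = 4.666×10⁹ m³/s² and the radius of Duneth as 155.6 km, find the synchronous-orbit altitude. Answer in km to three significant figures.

T = 123.8 hours = 4.457×10⁵ s.
A synchronous orbit has period T, so by Kepler's third law a = (μT²/4π²)^(1/3).
μT²/4π² = 4.666×10⁹ × (4.457×10⁵)² / 39.48 = 2.348×10¹⁹ m³.
a = 2.863×10⁶ m = 2863.4 km.
Altitude h = a − R = 2863.4 − 155.6 = 2707.8 km.

h_sync ≈ 2710 km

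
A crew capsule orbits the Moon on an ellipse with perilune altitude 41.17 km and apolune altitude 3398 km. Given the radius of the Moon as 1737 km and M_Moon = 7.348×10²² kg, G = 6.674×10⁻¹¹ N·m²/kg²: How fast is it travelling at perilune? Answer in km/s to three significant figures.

v ≈ 2.02 km/s

μ = GM = 6.674×10⁻¹¹ × 7.348×10²² = 4.904×10¹² m³/s².
r_p = 1737 + 41.17 = 1778.2 km = 1.7782×10⁶ m.
r_a = 1737 + 3398 = 5135.0 km = 5.1350×10⁶ m.
Semi-major axis a = (r_p + r_a)/2 = 3456.6 km = 3.457×10⁶ m.
Vis-viva: v² = μ(2/r − 1/a) = 4.904×10¹² × (1.125×10⁻⁶ − 2.893×10⁻⁷) = 4.097×10⁶ m²/s².
v = 2024 m/s = 2.024 km/s.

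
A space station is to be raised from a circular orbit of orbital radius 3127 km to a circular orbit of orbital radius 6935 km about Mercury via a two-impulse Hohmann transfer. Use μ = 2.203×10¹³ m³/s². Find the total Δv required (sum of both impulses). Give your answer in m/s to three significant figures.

r₁ = 3127 km = 3.127×10⁶ m.
r₂ = 6935 km = 6.935×10⁶ m.
Transfer ellipse a_t = (r₁ + r₂)/2 = 5.031×10⁶ m.
At r₁: circular v_c1 = √(μ/r₁) = 2654 m/s; transfer-periherm v_p = √[μ(2/r₁ − 1/a_t)] = 3116 m/s.
Δv₁ = v_p − v_c1 = 462.0 m/s.
At r₂: circular v_c2 = √(μ/r₂) = 1782 m/s; transfer-apoherm v_a = √[μ(2/r₂ − 1/a_t)] = 1405 m/s.
Δv₂ = v_c2 − v_a = 377.2 m/s.
Total Δv = Δv₁ + Δv₂ = 839.2 m/s.

Δv_total ≈ 839 m/s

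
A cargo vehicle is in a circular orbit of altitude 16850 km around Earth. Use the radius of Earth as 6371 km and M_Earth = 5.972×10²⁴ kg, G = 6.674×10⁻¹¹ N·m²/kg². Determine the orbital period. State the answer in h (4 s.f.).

μ = GM = 6.674×10⁻¹¹ × 5.972×10²⁴ = 3.986×10¹⁴ m³/s².
r = 6371 + 16850 = 23221 km = 2.3221×10⁷ m.
Kepler's third law: T = 2π√(r³/μ) = 2π√((2.322×10⁷)³ / 3.986×10¹⁴).
r³/μ = 3.141×10⁷ s², so T = 2π × 5.605×10³ = 3.522×10⁴ s.
Converting: 3.522×10⁴ s ÷ 3600 = 9.782 h.

T ≈ 9.782 h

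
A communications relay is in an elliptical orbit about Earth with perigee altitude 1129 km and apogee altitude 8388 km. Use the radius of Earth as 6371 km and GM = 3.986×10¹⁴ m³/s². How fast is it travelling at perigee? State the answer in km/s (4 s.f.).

v ≈ 8.395 km/s

r_p = 6371 + 1129 = 7500.0 km = 7.5000×10⁶ m.
r_a = 6371 + 8388 = 14759 km = 1.4759×10⁷ m.
Semi-major axis a = (r_p + r_a)/2 = 11130 km = 1.113×10⁷ m.
Vis-viva: v² = μ(2/r − 1/a) = 3.986×10¹⁴ × (2.667×10⁻⁷ − 8.985×10⁻⁸) = 7.048×10⁷ m²/s².
v = 8395 m/s = 8.395 km/s.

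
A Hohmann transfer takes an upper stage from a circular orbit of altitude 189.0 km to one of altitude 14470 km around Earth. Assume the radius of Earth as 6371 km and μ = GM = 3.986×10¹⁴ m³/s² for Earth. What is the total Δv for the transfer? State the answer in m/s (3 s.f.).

r₁ = 6371 + 189.0 = 6560.0 km = 6.5600×10⁶ m.
r₂ = 6371 + 14470 = 20841 km = 2.0841×10⁷ m.
Transfer ellipse a_t = (r₁ + r₂)/2 = 1.370×10⁷ m.
At r₁: circular v_c1 = √(μ/r₁) = 7795 m/s; transfer-perigee v_p = √[μ(2/r₁ − 1/a_t)] = 9614 m/s.
Δv₁ = v_p − v_c1 = 1819 m/s.
At r₂: circular v_c2 = √(μ/r₂) = 4373 m/s; transfer-apogee v_a = √[μ(2/r₂ − 1/a_t)] = 3026 m/s.
Δv₂ = v_c2 − v_a = 1347 m/s.
Total Δv = Δv₁ + Δv₂ = 3166 m/s.

Δv_total ≈ 3170 m/s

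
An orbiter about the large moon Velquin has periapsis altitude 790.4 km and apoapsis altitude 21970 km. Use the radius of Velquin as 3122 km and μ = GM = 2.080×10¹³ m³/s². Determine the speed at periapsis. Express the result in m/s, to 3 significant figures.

r_p = 3122 + 790.4 = 3912.4 km = 3.9124×10⁶ m.
r_a = 3122 + 21970 = 25092 km = 2.5092×10⁷ m.
Semi-major axis a = (r_p + r_a)/2 = 14502 km = 1.450×10⁷ m.
Vis-viva: v² = μ(2/r − 1/a) = 2.080×10¹³ × (5.112×10⁻⁷ − 6.896×10⁻⁸) = 9.199×10⁶ m²/s².
v = 3033 m/s.

v ≈ 3030 m/s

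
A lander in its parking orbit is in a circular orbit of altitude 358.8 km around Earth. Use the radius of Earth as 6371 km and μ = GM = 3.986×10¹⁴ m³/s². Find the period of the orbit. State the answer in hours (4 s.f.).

T ≈ 1.526 hours

r = 6371 + 358.8 = 6729.8 km = 6.7298×10⁶ m.
Kepler's third law: T = 2π√(r³/μ) = 2π√((6.730×10⁶)³ / 3.986×10¹⁴).
r³/μ = 7.647×10⁵ s², so T = 2π × 8.744×10² = 5.494×10³ s.
Converting: 5.494×10³ s ÷ 3600 = 1.526 hours.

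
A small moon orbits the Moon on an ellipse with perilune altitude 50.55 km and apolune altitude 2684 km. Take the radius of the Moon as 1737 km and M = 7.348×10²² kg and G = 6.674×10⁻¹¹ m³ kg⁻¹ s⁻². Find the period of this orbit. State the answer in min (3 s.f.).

μ = GM = 6.674×10⁻¹¹ × 7.348×10²² = 4.904×10¹² m³/s².
r_p = 1737 + 50.55 = 1787.5 km = 1.7876×10⁶ m.
r_a = 1737 + 2684 = 4421.0 km = 4.4210×10⁶ m.
Semi-major axis a = (r_p + r_a)/2 = (1787.5 + 4421.0)/2 = 3104.3 km = 3.104×10⁶ m.
By Kepler's third law T = 2π√(a³/μ) = 2π × 2.470×10³ = 1.552×10⁴ s.
= 258.6 min.

T ≈ 259 min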